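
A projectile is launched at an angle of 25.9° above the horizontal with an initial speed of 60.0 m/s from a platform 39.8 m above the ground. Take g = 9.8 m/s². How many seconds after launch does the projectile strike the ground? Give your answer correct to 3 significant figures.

Vertical component: v_y = 60.0 sin 25.9° = 26.21 m/s.
Taking up as positive with launch at y = 39.8 m, landing at y = 0: 0 = 39.8 + 26.21 t − ½(9.8) t².
Solving 4.900 t² − 26.21 t − 39.8 = 0 gives t = [26.21 + √(26.21² + 4·4.900·39.8)] / 9.800 = 6.58 s.

6.58 s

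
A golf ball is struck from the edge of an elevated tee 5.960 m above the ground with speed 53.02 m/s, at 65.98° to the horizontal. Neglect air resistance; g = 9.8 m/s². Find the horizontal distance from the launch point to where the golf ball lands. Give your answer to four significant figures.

215.9 m

Components: v_x = 53.02 cos 65.98° = 21.582 m/s, v_y = 53.02 sin 65.98° = 48.429 m/s.
Vertical: 0 = 5.960 + 48.429 t − ½(9.8) t² ⇒ 4.900 t² − 48.429 t − 5.960 = 0.
t = [48.429 + √(2345.4 + 116.82)] / 9.800 = 10.005 s.
Horizontal: R = v_x · t = 21.582 × 10.005 = 215.9 m.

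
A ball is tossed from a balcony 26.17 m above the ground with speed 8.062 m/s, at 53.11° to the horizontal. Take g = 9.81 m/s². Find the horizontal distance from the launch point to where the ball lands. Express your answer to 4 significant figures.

Components: v_x = 8.062 cos 53.11° = 4.8395 m/s, v_y = 8.062 sin 53.11° = 6.4479 m/s.
Vertical: 0 = 26.17 + 6.4479 t − ½(9.81) t² ⇒ 4.905 t² − 6.4479 t − 26.17 = 0.
t = [6.4479 + √(41.575 + 513.46)] / 9.810 = 3.0588 s.
Horizontal: R = v_x · t = 4.8395 × 3.0588 = 14.80 m.

14.80 m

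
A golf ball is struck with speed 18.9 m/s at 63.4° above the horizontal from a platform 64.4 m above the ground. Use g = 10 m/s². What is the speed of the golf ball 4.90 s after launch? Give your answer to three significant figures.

33.2 m/s

v_x = 18.9 cos 63.4° = 8.463 m/s (constant).
v_y(t) = 18.9 sin 63.4° − g t = 16.90 − 10 × 4.90 = -32.10 m/s.
Speed = √(v_x² + v_y²) = √(71.62 + 1030) = 33.2 m/s.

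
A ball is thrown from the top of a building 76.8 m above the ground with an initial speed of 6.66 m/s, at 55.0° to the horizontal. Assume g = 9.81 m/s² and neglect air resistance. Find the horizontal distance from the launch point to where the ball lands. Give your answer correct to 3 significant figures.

17.4 m

Components: v_x = 6.66 cos 55.0° = 3.820 m/s, v_y = 6.66 sin 55.0° = 5.456 m/s.
Vertical: 0 = 76.8 + 5.456 t − ½(9.81) t² ⇒ 4.905 t² − 5.456 t − 76.8 = 0.
t = [5.456 + √(29.77 + 1507)] / 9.810 = 4.552 s.
Horizontal: R = v_x · t = 3.820 × 4.552 = 17.4 m.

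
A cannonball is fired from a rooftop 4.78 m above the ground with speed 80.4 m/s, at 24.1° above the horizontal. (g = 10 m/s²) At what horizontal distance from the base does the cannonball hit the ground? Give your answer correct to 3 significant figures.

Components: v_x = 80.4 cos 24.1° = 73.39 m/s, v_y = 80.4 sin 24.1° = 32.83 m/s.
Vertical: 0 = 4.78 + 32.83 t − ½(10) t² ⇒ 5.000 t² − 32.83 t − 4.78 = 0.
t = [32.83 + √(1078 + 95.60)] / 10.00 = 6.709 s.
Horizontal: R = v_x · t = 73.39 × 6.709 = 492 m.

492 m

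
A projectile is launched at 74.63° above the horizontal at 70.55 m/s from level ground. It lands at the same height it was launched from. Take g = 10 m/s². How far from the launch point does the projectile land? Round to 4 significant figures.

254.4 m

Components: v_x = 70.55 cos 74.63° = 18.699 m/s, v_y = 70.55 sin 74.63° = 68.027 m/s.
Time of flight (same landing height): t = 2 v_y / g = 2 × 68.027 / 10 = 13.605 s.
Range: R = v_x · t = 18.699 × 13.605 = 254.4 m.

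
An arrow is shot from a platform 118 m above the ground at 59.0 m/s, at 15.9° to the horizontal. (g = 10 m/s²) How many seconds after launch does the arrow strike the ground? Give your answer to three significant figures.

6.74 s

Vertical component: v_y = 59.0 sin 15.9° = 16.16 m/s.
Taking up as positive with launch at y = 118 m, landing at y = 0: 0 = 118 + 16.16 t − ½(10) t².
Solving 5.000 t² − 16.16 t − 118 = 0 gives t = [16.16 + √(16.16² + 4·5.000·118)] / 10.00 = 6.74 s.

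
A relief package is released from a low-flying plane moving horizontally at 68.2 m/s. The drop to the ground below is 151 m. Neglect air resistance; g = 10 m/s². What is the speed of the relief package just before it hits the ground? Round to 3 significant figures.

87.6 m/s

Fall time: t = √(2 × 151 / 10) = 5.495 s.
At impact: v_x = 68.2 m/s (unchanged), v_y = g t = 10 × 5.495 = 54.95 m/s.
Speed = √(v_x² + v_y²) = √(4651 + 3020) = 87.6 m/s.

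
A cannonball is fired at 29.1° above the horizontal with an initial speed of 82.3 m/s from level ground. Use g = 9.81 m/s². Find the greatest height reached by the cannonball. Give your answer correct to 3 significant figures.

Vertical component of launch velocity: v_y = 82.3 sin 29.1° = 40.03 m/s.
At the highest point the vertical velocity is zero, so v_y² = 2 g h_max.
h_max = (40.03)² / (2 × 9.81) = 1602 / 19.62 = 81.7 m.

81.7 m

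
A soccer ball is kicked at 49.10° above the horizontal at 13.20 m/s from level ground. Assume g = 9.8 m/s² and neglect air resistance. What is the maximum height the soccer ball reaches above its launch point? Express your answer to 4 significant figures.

Vertical component of launch velocity: v_y = 13.20 sin 49.10° = 9.9773 m/s.
At the highest point the vertical velocity is zero, so v_y² = 2 g h_max.
h_max = (9.9773)² / (2 × 9.8) = 99.547 / 19.60 = 5.079 m.

5.079 m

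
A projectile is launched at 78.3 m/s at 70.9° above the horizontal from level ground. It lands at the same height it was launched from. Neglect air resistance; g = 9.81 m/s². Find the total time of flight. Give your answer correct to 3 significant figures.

15.1 s

Vertical component: v_y = 78.3 sin 70.9° = 73.99 m/s.
For a projectile landing at launch height, time of flight is t = 2 v_y / g = 2 × 73.99 / 9.81 = 15.1 s.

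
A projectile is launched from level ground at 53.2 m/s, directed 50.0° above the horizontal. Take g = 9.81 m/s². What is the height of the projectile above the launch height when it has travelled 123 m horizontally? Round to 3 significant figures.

83.1 m

v_x = 53.2 cos 50.0° = 34.20 m/s, v_y0 = 53.2 sin 50.0° = 40.75 m/s.
Time to reach x = 123 m: t = x / v_x = 123 / 34.20 = 3.596 s.
y = v_y0 t − ½ g t² = 40.75×3.596 − 4.905×3.596² = 83.1 m.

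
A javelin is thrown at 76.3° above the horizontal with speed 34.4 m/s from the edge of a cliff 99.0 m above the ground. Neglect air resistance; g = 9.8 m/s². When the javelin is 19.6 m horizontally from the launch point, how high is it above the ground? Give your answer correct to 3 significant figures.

v_x = 34.4 cos 76.3° = 8.147 m/s, v_y0 = 34.4 sin 76.3° = 33.42 m/s.
Time to reach x = 19.6 m: t = x / v_x = 19.6 / 8.147 = 2.406 s.
y = 99.0 + v_y0 t − ½ g t² = 99.0 + 33.42×2.406 − 4.900×2.406² = 151 m.

151 m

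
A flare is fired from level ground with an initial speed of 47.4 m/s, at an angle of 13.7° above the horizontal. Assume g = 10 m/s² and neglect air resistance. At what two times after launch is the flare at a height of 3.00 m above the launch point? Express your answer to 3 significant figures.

0.310 s and 1.94 s

v_y0 = 47.4 sin 13.7° = 11.23 m/s.
Set y = v_y0 t − ½ g t² = 3.00: 5.000 t² − 11.23 t + 3.00 = 0.
t = [11.23 ± √(126.1 − 60.00)] / 10 = (11.23 ± 8.130) / 10, giving t = 0.310 s or t = 1.94 s.
So the flare is at 3.00 m at t = 0.310 s (rising) and t = 1.94 s (falling).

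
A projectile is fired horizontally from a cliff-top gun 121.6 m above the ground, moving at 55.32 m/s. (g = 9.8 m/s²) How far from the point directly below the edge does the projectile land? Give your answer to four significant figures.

Initial vertical velocity is zero, so the fall time comes from h = ½ g t²: t = √(2 × 121.6 / 9.8) = 4.9816 s.
Horizontal motion is uniform at 55.32 m/s, so x = 55.32 × 4.9816 = 275.6 m.

275.6 m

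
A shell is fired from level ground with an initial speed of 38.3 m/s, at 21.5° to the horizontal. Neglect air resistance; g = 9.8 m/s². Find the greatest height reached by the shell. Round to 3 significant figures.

Vertical component of launch velocity: v_y = 38.3 sin 21.5° = 14.04 m/s.
At the highest point the vertical velocity is zero, so v_y² = 2 g h_max.
h_max = (14.04)² / (2 × 9.8) = 197.1 / 19.60 = 10.1 m.

10.1 m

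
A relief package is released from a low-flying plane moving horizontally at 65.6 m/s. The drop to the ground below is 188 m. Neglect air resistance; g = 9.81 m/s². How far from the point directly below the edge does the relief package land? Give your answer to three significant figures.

406 m

Initial vertical velocity is zero, so the fall time comes from h = ½ g t²: t = √(2 × 188 / 9.81) = 6.191 s.
Horizontal motion is uniform at 65.6 m/s, so x = 65.6 × 6.191 = 406 m.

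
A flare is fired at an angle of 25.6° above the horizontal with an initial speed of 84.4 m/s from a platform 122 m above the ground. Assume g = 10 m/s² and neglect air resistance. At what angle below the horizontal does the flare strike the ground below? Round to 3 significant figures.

38.9°

v_x = 84.4 cos 25.6° = 76.11 m/s.
At impact |v_y| = √(v_y0² + 2 g h) = √(36.47² + 2×10×122) = 61.40 m/s.
Angle below horizontal = arctan(|v_y| / v_x) = arctan(61.40 / 76.11) = 38.9°.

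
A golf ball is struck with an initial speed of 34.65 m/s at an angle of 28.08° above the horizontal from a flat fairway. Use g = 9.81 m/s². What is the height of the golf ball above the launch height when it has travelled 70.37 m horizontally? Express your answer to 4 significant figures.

v_x = 34.65 cos 28.08° = 30.571 m/s, v_y0 = 34.65 sin 28.08° = 16.310 m/s.
Time to reach x = 70.37 m: t = x / v_x = 70.37 / 30.571 = 2.3019 s.
y = v_y0 t − ½ g t² = 16.310×2.3019 − 4.905×2.3019² = 11.55 m.

11.55 m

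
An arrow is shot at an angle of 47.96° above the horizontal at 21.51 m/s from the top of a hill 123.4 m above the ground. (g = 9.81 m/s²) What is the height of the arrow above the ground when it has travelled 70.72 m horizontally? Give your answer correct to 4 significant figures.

83.60 m

v_x = 21.51 cos 47.96° = 14.404 m/s, v_y0 = 21.51 sin 47.96° = 15.975 m/s.
Time to reach x = 70.72 m: t = x / v_x = 70.72 / 14.404 = 4.9097 s.
y = 123.4 + v_y0 t − ½ g t² = 123.4 + 15.975×4.9097 − 4.905×4.9097² = 83.60 m.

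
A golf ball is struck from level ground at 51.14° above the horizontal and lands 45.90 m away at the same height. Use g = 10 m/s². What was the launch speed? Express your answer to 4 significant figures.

On level ground, R = v₀² sin(2θ) / g, so v₀ = √(R g / sin 2θ).
sin(2 × 51.14°) = 0.9771.
v₀ = √(45.90 × 10 / 0.9771) = √469.76 = 21.67 m/s.

21.67 m/s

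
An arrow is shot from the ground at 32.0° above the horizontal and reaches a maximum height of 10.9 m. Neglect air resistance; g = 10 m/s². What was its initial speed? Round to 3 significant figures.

27.9 m/s

At maximum height v_y = 0, so (v₀ sin θ)² = 2 g H.
v₀ sin 32.0° = √(2 × 10 × 10.9) = 14.76 m/s.
v₀ = 14.76 / sin 32.0° = 14.76 / 0.5299 = 27.9 m/s.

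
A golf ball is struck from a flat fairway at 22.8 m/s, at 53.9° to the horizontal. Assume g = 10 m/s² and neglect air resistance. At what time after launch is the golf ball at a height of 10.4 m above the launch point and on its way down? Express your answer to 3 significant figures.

2.99 s

v_y0 = 22.8 sin 53.9° = 18.42 m/s.
Set y = v_y0 t − ½ g t² = 10.4: 5.000 t² − 18.42 t + 10.4 = 0.
t = [18.42 ± √(339.3 − 208.0)] / 10 = (18.42 ± 11.46) / 10, giving t = 0.696 s or t = 2.99 s.
On the way down corresponds to the larger root: t = 2.99 s.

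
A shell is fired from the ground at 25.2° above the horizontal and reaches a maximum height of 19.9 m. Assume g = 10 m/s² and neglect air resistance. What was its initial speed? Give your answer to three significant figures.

46.9 m/s

At maximum height v_y = 0, so (v₀ sin θ)² = 2 g H.
v₀ sin 25.2° = √(2 × 10 × 19.9) = 19.95 m/s.
v₀ = 19.95 / sin 25.2° = 19.95 / 0.4258 = 46.9 m/s.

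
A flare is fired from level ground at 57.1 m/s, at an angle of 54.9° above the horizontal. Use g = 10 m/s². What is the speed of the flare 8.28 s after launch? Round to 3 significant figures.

v_x = 57.1 cos 54.9° = 32.83 m/s (constant).
v_y(t) = 57.1 sin 54.9° − g t = 46.72 − 10 × 8.28 = -36.08 m/s.
Speed = √(v_x² + v_y²) = √(1078 + 1302) = 48.8 m/s.

48.8 m/s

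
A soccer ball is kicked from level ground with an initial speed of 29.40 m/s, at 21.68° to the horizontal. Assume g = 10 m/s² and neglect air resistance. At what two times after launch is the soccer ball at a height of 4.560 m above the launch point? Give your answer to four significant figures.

0.5688 s and 1.603 s

v_y0 = 29.40 sin 21.68° = 10.861 m/s.
Set y = v_y0 t − ½ g t² = 4.560: 5.000 t² − 10.861 t + 4.560 = 0.
t = [10.861 ± √(117.96 − 91.200)] / 10 = (10.861 ± 5.1730) / 10, giving t = 0.5688 s or t = 1.603 s.
So the soccer ball is at 4.560 m at t = 0.5688 s (rising) and t = 1.603 s (falling).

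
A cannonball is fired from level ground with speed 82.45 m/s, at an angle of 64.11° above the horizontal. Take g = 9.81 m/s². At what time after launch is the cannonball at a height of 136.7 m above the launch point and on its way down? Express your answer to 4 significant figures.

12.97 s

v_y0 = 82.45 sin 64.11° = 74.175 m/s.
Set y = v_y0 t − ½ g t² = 136.7: 4.905 t² − 74.175 t + 136.7 = 0.
t = [74.175 ± √(5501.9 − 2682.1)] / 9.81 = (74.175 ± 53.102) / 9.81, giving t = 2.148 s or t = 12.97 s.
On the way down corresponds to the larger root: t = 12.97 s.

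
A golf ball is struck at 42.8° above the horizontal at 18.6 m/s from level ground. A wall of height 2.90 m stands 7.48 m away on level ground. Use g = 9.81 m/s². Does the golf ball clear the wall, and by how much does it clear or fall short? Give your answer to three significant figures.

v_x = 18.6 cos 42.8° = 13.65 m/s; v_y0 = 18.6 sin 42.8° = 12.64 m/s.
Time to reach the wall: t = 7.48 / 13.65 = 0.5480 s.
Height at that point: y = 12.64×0.5480 − 4.905×0.5480² = 5.454 m.
That is 5.454 − 2.90 = 2.55 m above the top of the wall, so the golf ball clears it.

Yes — it clears the wall by 2.55 m.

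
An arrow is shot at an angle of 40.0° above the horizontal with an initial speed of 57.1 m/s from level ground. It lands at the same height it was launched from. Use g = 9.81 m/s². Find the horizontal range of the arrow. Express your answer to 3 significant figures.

Components: v_x = 57.1 cos 40.0° = 43.74 m/s, v_y = 57.1 sin 40.0° = 36.70 m/s.
Time of flight (same landing height): t = 2 v_y / g = 2 × 36.70 / 9.81 = 7.482 s.
Range: R = v_x · t = 43.74 × 7.482 = 327 m.

327 m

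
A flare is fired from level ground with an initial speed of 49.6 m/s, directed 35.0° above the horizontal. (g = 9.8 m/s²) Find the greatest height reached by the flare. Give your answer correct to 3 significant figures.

Vertical component of launch velocity: v_y = 49.6 sin 35.0° = 28.45 m/s.
At the highest point the vertical velocity is zero, so v_y² = 2 g h_max.
h_max = (28.45)² / (2 × 9.8) = 809.4 / 19.60 = 41.3 m.

41.3 m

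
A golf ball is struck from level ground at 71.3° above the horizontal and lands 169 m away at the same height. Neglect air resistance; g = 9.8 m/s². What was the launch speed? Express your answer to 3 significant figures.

52.2 m/s

On level ground, R = v₀² sin(2θ) / g, so v₀ = √(R g / sin 2θ).
sin(2 × 71.3°) = 0.6074.
v₀ = √(169 × 9.8 / 0.6074) = √2727 = 52.2 m/s.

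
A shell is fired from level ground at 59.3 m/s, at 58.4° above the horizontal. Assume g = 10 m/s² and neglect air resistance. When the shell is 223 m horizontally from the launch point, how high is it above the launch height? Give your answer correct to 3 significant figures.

v_x = 59.3 cos 58.4° = 31.07 m/s, v_y0 = 59.3 sin 58.4° = 50.51 m/s.
Time to reach x = 223 m: t = x / v_x = 223 / 31.07 = 7.177 s.
y = v_y0 t − ½ g t² = 50.51×7.177 − 5.000×7.177² = 105 m.

105 m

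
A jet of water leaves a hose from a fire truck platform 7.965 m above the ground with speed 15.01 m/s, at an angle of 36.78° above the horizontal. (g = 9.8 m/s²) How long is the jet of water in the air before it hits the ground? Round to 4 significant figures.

Vertical component: v_y = 15.01 sin 36.78° = 8.9871 m/s.
Taking up as positive with launch at y = 7.965 m, landing at y = 0: 0 = 7.965 + 8.9871 t − ½(9.8) t².
Solving 4.900 t² − 8.9871 t − 7.965 = 0 gives t = [8.9871 + √(8.9871² + 4·4.900·7.965)] / 9.800 = 2.488 s.

2.488 s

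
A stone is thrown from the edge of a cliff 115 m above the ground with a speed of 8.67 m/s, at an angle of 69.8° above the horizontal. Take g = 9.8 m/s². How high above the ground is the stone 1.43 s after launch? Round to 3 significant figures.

v_y0 = 8.67 sin 69.8° = 8.137 m/s.
y(t) = 115 + v_y0 t − ½ g t² = 115 + 8.137×1.43 − ½×9.8×1.43² = 117 m.

117 m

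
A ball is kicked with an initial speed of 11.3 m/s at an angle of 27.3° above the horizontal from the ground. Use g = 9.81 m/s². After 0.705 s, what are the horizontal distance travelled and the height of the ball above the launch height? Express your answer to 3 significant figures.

x = 7.08 m, y = 1.22 m

v_x = 11.3 cos 27.3° = 10.04 m/s; v_y0 = 11.3 sin 27.3° = 5.183 m/s.
x = v_x t = 10.04 × 0.705 = 7.08 m.
y = v_y0 t − ½ g t² = 5.183×0.705 − 4.905×0.705² = 1.22 m.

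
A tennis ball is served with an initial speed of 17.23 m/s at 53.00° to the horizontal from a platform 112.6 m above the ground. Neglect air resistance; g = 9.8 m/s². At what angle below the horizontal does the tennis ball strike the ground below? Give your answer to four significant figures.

v_x = 17.23 cos 53.00° = 10.369 m/s.
At impact |v_y| = √(v_y0² + 2 g h) = √(13.760² + 2×9.8×112.6) = 48.952 m/s.
Angle below horizontal = arctan(|v_y| / v_x) = arctan(48.952 / 10.369) = 78.04°.

78.04°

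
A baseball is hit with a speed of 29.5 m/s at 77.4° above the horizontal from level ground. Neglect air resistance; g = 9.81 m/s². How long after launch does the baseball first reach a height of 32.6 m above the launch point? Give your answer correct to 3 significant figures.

1.53 s

v_y0 = 29.5 sin 77.4° = 28.79 m/s.
Set y = v_y0 t − ½ g t² = 32.6: 4.905 t² − 28.79 t + 32.6 = 0.
t = [28.79 ± √(828.9 − 639.6)] / 9.81 = (28.79 ± 13.76) / 9.81, giving t = 1.53 s or t = 4.34 s.
The baseball is on the way up at the first time, so t = 1.53 s.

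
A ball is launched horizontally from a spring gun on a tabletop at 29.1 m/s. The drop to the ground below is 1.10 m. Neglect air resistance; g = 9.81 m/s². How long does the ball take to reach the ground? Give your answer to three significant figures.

0.474 s

The horizontal speed doesn't affect the fall. With v_y0 = 0, h = ½ g t².
t = √(2 × 1.10 / 9.81) = √0.2243 = 0.474 s.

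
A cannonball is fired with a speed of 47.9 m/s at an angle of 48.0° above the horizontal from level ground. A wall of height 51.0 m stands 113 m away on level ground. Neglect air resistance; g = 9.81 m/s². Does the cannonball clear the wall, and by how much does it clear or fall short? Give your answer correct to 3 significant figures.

v_x = 47.9 cos 48.0° = 32.05 m/s; v_y0 = 47.9 sin 48.0° = 35.60 m/s.
Time to reach the wall: t = 113 / 32.05 = 3.526 s.
Height at that point: y = 35.60×3.526 − 4.905×3.526² = 64.54 m.
That is 64.54 − 51.0 = 13.5 m above the top of the wall, so the cannonball clears it.

Yes — it clears the wall by 13.5 m.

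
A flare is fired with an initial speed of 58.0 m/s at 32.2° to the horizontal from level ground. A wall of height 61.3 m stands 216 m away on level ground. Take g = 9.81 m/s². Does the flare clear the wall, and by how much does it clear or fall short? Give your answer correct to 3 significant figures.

No — it falls 20.3 m short of clearing the wall.

v_x = 58.0 cos 32.2° = 49.08 m/s; v_y0 = 58.0 sin 32.2° = 30.91 m/s.
Time to reach the wall: t = 216 / 49.08 = 4.401 s.
Height at that point: y = 30.91×4.401 − 4.905×4.401² = 41.03 m.
That is 61.3 − 41.03 = 20.3 m below the top of the wall, so the flare does not clear it.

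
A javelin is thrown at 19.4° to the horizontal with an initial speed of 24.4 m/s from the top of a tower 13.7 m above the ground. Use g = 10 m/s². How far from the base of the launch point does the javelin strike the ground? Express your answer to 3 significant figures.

Components: v_x = 24.4 cos 19.4° = 23.01 m/s, v_y = 24.4 sin 19.4° = 8.105 m/s.
Vertical: 0 = 13.7 + 8.105 t − ½(10) t² ⇒ 5.000 t² − 8.105 t − 13.7 = 0.
t = [8.105 + √(65.69 + 274.0)] / 10.00 = 2.654 s.
Horizontal: R = v_x · t = 23.01 × 2.654 = 61.1 m.

61.1 m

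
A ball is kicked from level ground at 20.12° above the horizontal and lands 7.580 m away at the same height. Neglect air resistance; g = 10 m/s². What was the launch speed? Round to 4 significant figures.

10.83 m/s

On level ground, R = v₀² sin(2θ) / g, so v₀ = √(R g / sin 2θ).
sin(2 × 20.12°) = 0.6460.
v₀ = √(7.580 × 10 / 0.6460) = √117.34 = 10.83 m/s.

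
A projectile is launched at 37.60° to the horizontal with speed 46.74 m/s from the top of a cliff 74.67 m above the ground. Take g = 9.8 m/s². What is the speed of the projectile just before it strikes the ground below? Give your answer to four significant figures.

v_x = 46.74 cos 37.60° = 37.032 m/s is unchanged throughout.
For the vertical component, v_y² = v_y0² + 2 g h = (28.518)² + 2×9.8×74.67 = 2276.8, so |v_y| = 47.716 m/s.
Impact speed = √(v_x² + v_y²) = √(1371.4 + 2276.8) = 60.40 m/s.

60.40 m/s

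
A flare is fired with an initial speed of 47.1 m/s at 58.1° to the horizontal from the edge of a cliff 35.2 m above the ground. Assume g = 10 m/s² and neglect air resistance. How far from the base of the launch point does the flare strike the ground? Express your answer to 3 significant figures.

Components: v_x = 47.1 cos 58.1° = 24.89 m/s, v_y = 47.1 sin 58.1° = 39.99 m/s.
Vertical: 0 = 35.2 + 39.99 t − ½(10) t² ⇒ 5.000 t² − 39.99 t − 35.2 = 0.
t = [39.99 + √(1599 + 704.0)] / 10.00 = 8.798 s.
Horizontal: R = v_x · t = 24.89 × 8.798 = 219 m.

219 m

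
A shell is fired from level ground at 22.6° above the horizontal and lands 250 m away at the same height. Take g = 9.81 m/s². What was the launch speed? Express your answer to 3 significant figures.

On level ground, R = v₀² sin(2θ) / g, so v₀ = √(R g / sin 2θ).
sin(2 × 22.6°) = 0.7096.
v₀ = √(250 × 9.81 / 0.7096) = √3456 = 58.8 m/s.

58.8 m/s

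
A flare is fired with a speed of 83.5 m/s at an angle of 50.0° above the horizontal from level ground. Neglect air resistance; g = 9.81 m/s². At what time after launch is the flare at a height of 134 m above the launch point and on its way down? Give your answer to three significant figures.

10.4 s

v_y0 = 83.5 sin 50.0° = 63.96 m/s.
Set y = v_y0 t − ½ g t² = 134: 4.905 t² − 63.96 t + 134 = 0.
t = [63.96 ± √(4091 − 2629)] / 9.81 = (63.96 ± 38.24) / 9.81, giving t = 2.62 s or t = 10.4 s.
On the way down corresponds to the larger root: t = 10.4 s.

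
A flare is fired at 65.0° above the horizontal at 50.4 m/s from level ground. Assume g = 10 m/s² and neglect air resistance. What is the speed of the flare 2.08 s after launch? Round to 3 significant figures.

32.8 m/s

v_x = 50.4 cos 65.0° = 21.30 m/s (constant).
v_y(t) = 50.4 sin 65.0° − g t = 45.68 − 10 × 2.08 = 24.88 m/s.
Speed = √(v_x² + v_y²) = √(453.7 + 619.0) = 32.8 m/s.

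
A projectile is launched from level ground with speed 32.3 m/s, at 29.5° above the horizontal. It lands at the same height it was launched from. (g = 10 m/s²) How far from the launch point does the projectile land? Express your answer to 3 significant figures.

89.4 m

Components: v_x = 32.3 cos 29.5° = 28.11 m/s, v_y = 32.3 sin 29.5° = 15.91 m/s.
Time of flight (same landing height): t = 2 v_y / g = 2 × 15.91 / 10 = 3.182 s.
Range: R = v_x · t = 28.11 × 3.182 = 89.4 m.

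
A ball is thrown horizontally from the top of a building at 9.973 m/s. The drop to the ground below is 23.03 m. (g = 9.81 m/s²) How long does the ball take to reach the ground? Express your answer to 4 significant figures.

The horizontal speed doesn't affect the fall. With v_y0 = 0, h = ½ g t².
t = √(2 × 23.03 / 9.81) = √4.6952 = 2.167 s.

2.167 s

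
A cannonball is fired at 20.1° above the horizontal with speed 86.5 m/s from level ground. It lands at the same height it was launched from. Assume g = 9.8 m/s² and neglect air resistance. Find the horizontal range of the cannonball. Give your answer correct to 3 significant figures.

Components: v_x = 86.5 cos 20.1° = 81.23 m/s, v_y = 86.5 sin 20.1° = 29.73 m/s.
Time of flight (same landing height): t = 2 v_y / g = 2 × 29.73 / 9.8 = 6.067 s.
Range: R = v_x · t = 81.23 × 6.067 = 493 m.

493 m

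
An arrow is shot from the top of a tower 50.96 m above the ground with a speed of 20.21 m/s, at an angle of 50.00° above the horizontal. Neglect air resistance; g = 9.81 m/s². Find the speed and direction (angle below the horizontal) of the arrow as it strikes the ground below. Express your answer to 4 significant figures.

37.53 m/s at 69.75° below the horizontal

v_x = 20.21 cos 50.00° = 12.991 m/s (constant).
|v_y| at impact = √((15.482)² + 2×9.81×50.96) = 35.207 m/s.
Speed = √(12.991² + 35.207²) = 37.53 m/s; angle = arctan(35.207/12.991) = 69.75° below horizontal.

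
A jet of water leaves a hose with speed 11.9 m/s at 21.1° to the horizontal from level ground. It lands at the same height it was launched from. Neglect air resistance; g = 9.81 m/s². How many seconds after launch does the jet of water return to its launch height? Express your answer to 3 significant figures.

Vertical component: v_y = 11.9 sin 21.1° = 4.284 m/s.
For a projectile landing at launch height, time of flight is t = 2 v_y / g = 2 × 4.284 / 9.81 = 0.873 s.

0.873 s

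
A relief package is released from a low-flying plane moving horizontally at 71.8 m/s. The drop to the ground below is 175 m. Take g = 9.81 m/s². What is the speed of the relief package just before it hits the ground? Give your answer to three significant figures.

92.7 m/s

Fall time: t = √(2 × 175 / 9.81) = 5.973 s.
At impact: v_x = 71.8 m/s (unchanged), v_y = g t = 9.81 × 5.973 = 58.60 m/s.
Speed = √(v_x² + v_y²) = √(5155 + 3434) = 92.7 m/s.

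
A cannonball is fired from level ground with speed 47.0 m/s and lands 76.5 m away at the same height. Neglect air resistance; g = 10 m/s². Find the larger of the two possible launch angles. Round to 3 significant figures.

79.9°

Level-ground range: R = v₀² sin(2θ)/g ⇒ sin 2θ = R g / v₀² = 76.5×10/47.0² = 0.3463.
2θ = arcsin(0.3463) = 20.26° or 180° − 20.26° = 159.74°.
So θ = 10.1° or θ = 79.9°.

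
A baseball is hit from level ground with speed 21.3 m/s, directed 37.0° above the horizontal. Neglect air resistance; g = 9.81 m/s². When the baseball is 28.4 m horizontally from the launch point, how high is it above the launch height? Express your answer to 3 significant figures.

7.73 m

v_x = 21.3 cos 37.0° = 17.01 m/s, v_y0 = 21.3 sin 37.0° = 12.82 m/s.
Time to reach x = 28.4 m: t = x / v_x = 28.4 / 17.01 = 1.670 s.
y = v_y0 t − ½ g t² = 12.82×1.670 − 4.905×1.670² = 7.73 m.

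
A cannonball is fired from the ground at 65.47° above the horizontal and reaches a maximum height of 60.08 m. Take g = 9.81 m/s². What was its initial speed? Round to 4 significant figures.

37.74 m/s

At maximum height v_y = 0, so (v₀ sin θ)² = 2 g H.
v₀ sin 65.47° = √(2 × 9.81 × 60.08) = 34.333 m/s.
v₀ = 34.333 / sin 65.47° = 34.333 / 0.9097 = 37.74 m/s.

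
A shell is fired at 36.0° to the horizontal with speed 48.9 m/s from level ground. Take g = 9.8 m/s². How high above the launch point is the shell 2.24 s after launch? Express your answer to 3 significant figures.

v_y0 = 48.9 sin 36.0° = 28.74 m/s.
y(t) = v_y0 t − ½ g t² = 28.74×2.24 − 4.900×2.24² = 39.8 m.

39.8 m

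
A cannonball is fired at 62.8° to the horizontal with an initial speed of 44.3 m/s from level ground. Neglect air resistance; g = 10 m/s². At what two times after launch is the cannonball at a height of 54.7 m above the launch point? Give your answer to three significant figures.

v_y0 = 44.3 sin 62.8° = 39.40 m/s.
Set y = v_y0 t − ½ g t² = 54.7: 5.000 t² − 39.40 t + 54.7 = 0.
t = [39.40 ± √(1552 − 1094)] / 10 = (39.40 ± 21.40) / 10, giving t = 1.80 s or t = 6.08 s.
So the cannonball is at 54.7 m at t = 1.80 s (rising) and t = 6.08 s (falling).

1.80 s and 6.08 s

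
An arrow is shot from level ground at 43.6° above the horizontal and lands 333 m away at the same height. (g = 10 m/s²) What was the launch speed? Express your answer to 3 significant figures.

57.7 m/s

On level ground, R = v₀² sin(2θ) / g, so v₀ = √(R g / sin 2θ).
sin(2 × 43.6°) = 0.9988.
v₀ = √(333 × 10 / 0.9988) = √3334 = 57.7 m/s.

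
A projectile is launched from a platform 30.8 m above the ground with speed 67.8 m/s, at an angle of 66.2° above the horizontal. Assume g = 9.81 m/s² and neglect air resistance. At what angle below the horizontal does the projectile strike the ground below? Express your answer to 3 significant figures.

v_x = 67.8 cos 66.2° = 27.36 m/s.
At impact |v_y| = √(v_y0² + 2 g h) = √(62.03² + 2×9.81×30.8) = 66.72 m/s.
Angle below horizontal = arctan(|v_y| / v_x) = arctan(66.72 / 27.36) = 67.7°.

67.7°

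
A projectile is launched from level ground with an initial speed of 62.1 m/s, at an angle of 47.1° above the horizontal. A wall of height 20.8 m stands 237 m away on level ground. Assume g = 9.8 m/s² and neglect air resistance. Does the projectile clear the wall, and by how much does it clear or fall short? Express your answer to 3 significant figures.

v_x = 62.1 cos 47.1° = 42.27 m/s; v_y0 = 62.1 sin 47.1° = 45.49 m/s.
Time to reach the wall: t = 237 / 42.27 = 5.607 s.
Height at that point: y = 45.49×5.607 − 4.900×5.607² = 101.0 m.
That is 101.0 − 20.8 = 80.2 m above the top of the wall, so the projectile clears it.

Yes — it clears the wall by 80.2 m.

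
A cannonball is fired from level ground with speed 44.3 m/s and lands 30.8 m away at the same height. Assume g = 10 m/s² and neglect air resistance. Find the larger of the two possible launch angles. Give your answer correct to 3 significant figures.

85.5°

Level-ground range: R = v₀² sin(2θ)/g ⇒ sin 2θ = R g / v₀² = 30.8×10/44.3² = 0.1569.
2θ = arcsin(0.1569) = 9.027° or 180° − 9.027° = 170.973°.
So θ = 4.51° or θ = 85.5°.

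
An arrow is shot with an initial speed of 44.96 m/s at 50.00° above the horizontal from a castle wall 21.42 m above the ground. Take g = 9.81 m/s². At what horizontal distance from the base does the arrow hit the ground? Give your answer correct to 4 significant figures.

Components: v_x = 44.96 cos 50.00° = 28.900 m/s, v_y = 44.96 sin 50.00° = 34.441 m/s.
Vertical: 0 = 21.42 + 34.441 t − ½(9.81) t² ⇒ 4.905 t² − 34.441 t − 21.42 = 0.
t = [34.441 + √(1186.2 + 420.26)] / 9.810 = 7.5965 s.
Horizontal: R = v_x · t = 28.900 × 7.5965 = 219.5 m.

219.5 m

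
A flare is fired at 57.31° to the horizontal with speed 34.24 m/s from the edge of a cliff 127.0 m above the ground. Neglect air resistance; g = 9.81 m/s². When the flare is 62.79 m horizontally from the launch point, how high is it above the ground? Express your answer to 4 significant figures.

168.3 m

v_x = 34.24 cos 57.31° = 18.493 m/s, v_y0 = 34.24 sin 57.31° = 28.817 m/s.
Time to reach x = 62.79 m: t = x / v_x = 62.79 / 18.493 = 3.3953 s.
y = 127.0 + v_y0 t − ½ g t² = 127.0 + 28.817×3.3953 − 4.905×3.3953² = 168.3 m.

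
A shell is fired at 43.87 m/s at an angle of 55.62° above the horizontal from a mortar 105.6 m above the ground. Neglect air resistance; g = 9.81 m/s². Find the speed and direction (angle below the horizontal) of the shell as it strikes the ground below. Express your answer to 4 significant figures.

63.22 m/s at 66.93° below the horizontal

v_x = 43.87 cos 55.62° = 24.772 m/s (constant).
|v_y| at impact = √((36.206)² + 2×9.81×105.6) = 58.161 m/s.
Speed = √(24.772² + 58.161²) = 63.22 m/s; angle = arctan(58.161/24.772) = 66.93° below horizontal.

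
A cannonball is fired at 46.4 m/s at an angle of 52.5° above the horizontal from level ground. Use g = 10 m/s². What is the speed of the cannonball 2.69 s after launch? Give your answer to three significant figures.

29.9 m/s

v_x = 46.4 cos 52.5° = 28.25 m/s (constant).
v_y(t) = 46.4 sin 52.5° − g t = 36.81 − 10 × 2.69 = 9.910 m/s.
Speed = √(v_x² + v_y²) = √(798.1 + 98.21) = 29.9 m/s.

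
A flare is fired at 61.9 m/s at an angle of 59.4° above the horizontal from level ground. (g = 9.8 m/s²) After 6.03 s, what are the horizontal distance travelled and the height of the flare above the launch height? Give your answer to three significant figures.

v_x = 61.9 cos 59.4° = 31.51 m/s; v_y0 = 61.9 sin 59.4° = 53.28 m/s.
x = v_x t = 31.51 × 6.03 = 190 m.
y = v_y0 t − ½ g t² = 53.28×6.03 − 4.900×6.03² = 143 m.

x = 190 m, y = 143 m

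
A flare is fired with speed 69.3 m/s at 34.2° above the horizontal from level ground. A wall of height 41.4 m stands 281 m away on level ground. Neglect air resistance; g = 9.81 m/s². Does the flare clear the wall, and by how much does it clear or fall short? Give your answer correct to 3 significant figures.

Yes — it clears the wall by 31.7 m.

v_x = 69.3 cos 34.2° = 57.32 m/s; v_y0 = 69.3 sin 34.2° = 38.95 m/s.
Time to reach the wall: t = 281 / 57.32 = 4.902 s.
Height at that point: y = 38.95×4.902 − 4.905×4.902² = 73.07 m.
That is 73.07 − 41.4 = 31.7 m above the top of the wall, so the flare clears it.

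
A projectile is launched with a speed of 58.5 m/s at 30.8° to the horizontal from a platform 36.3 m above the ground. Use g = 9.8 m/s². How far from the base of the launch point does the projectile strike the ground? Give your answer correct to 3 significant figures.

359 m

Components: v_x = 58.5 cos 30.8° = 50.25 m/s, v_y = 58.5 sin 30.8° = 29.95 m/s.
Vertical: 0 = 36.3 + 29.95 t − ½(9.8) t² ⇒ 4.900 t² − 29.95 t − 36.3 = 0.
t = [29.95 + √(897.0 + 711.5)] / 9.800 = 7.149 s.
Horizontal: R = v_x · t = 50.25 × 7.149 = 359 m.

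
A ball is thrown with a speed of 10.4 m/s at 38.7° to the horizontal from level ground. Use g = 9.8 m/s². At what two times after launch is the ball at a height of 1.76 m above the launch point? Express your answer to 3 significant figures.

0.379 s and 0.948 s

v_y0 = 10.4 sin 38.7° = 6.503 m/s.
Set y = v_y0 t − ½ g t² = 1.76: 4.900 t² − 6.503 t + 1.76 = 0.
t = [6.503 ± √(42.29 − 34.50)] / 9.8 = (6.503 ± 2.791) / 9.8, giving t = 0.379 s or t = 0.948 s.
So the ball is at 1.76 m at t = 0.379 s (rising) and t = 0.948 s (falling).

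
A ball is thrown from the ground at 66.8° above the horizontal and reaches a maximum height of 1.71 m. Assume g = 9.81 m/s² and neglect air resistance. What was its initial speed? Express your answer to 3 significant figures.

6.30 m/s

At maximum height v_y = 0, so (v₀ sin θ)² = 2 g H.
v₀ sin 66.8° = √(2 × 9.81 × 1.71) = 5.792 m/s.
v₀ = 5.792 / sin 66.8° = 5.792 / 0.9191 = 6.30 m/s.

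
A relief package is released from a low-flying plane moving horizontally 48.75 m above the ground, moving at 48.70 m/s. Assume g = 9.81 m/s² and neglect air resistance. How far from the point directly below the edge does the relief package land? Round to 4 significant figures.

Initial vertical velocity is zero, so the fall time comes from h = ½ g t²: t = √(2 × 48.75 / 9.81) = 3.1526 s.
Horizontal motion is uniform at 48.70 m/s, so x = 48.70 × 3.1526 = 153.5 m.

153.5 m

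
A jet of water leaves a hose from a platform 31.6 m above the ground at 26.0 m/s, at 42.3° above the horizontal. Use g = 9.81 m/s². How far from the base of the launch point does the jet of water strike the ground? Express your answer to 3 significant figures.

94.0 m

Components: v_x = 26.0 cos 42.3° = 19.23 m/s, v_y = 26.0 sin 42.3° = 17.50 m/s.
Vertical: 0 = 31.6 + 17.50 t − ½(9.81) t² ⇒ 4.905 t² − 17.50 t − 31.6 = 0.
t = [17.50 + √(306.2 + 620.0)] / 9.810 = 4.886 s.
Horizontal: R = v_x · t = 19.23 × 4.886 = 94.0 m.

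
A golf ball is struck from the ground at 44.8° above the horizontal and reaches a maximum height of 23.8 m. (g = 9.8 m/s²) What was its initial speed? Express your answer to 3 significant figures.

30.7 m/s

At maximum height v_y = 0, so (v₀ sin θ)² = 2 g H.
v₀ sin 44.8° = √(2 × 9.8 × 23.8) = 21.60 m/s.
v₀ = 21.60 / sin 44.8° = 21.60 / 0.7046 = 30.7 m/s.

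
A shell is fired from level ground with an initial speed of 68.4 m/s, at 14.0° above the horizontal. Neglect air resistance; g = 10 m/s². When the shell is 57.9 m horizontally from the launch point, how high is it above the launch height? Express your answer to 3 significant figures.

v_x = 68.4 cos 14.0° = 66.37 m/s, v_y0 = 68.4 sin 14.0° = 16.55 m/s.
Time to reach x = 57.9 m: t = x / v_x = 57.9 / 66.37 = 0.8724 s.
y = v_y0 t − ½ g t² = 16.55×0.8724 − 5.000×0.8724² = 10.6 m.

10.6 m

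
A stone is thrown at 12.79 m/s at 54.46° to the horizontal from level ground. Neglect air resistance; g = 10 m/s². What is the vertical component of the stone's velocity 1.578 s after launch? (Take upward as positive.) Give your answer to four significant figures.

-5.373 m/s

Initial vertical component: v_y0 = 12.79 sin 54.46° = 10.407 m/s.
v_y(t) = v_y0 − g t = 10.407 − 10 × 1.578 = -5.373 m/s.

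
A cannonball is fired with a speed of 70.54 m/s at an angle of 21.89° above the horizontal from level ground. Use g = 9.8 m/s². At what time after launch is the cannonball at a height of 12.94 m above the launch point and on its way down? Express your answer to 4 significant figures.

v_y0 = 70.54 sin 21.89° = 26.299 m/s.
Set y = v_y0 t − ½ g t² = 12.94: 4.900 t² − 26.299 t + 12.94 = 0.
t = [26.299 ± √(691.64 − 253.62)] / 9.8 = (26.299 ± 20.929) / 9.8, giving t = 0.5480 s or t = 4.819 s.
On the way down corresponds to the larger root: t = 4.819 s.

4.819 s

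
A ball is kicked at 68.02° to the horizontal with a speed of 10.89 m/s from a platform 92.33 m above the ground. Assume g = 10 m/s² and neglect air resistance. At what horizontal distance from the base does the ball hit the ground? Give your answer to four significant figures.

Components: v_x = 10.89 cos 68.02° = 4.0759 m/s, v_y = 10.89 sin 68.02° = 10.098 m/s.
Vertical: 0 = 92.33 + 10.098 t − ½(10) t² ⇒ 5.000 t² − 10.098 t − 92.33 = 0.
t = [10.098 + √(101.97 + 1846.6)] / 10.00 = 5.4241 s.
Horizontal: R = v_x · t = 4.0759 × 5.4241 = 22.11 m.

22.11 m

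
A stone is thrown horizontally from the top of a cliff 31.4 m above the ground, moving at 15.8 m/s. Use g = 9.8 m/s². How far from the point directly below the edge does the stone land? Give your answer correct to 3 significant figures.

Initial vertical velocity is zero, so the fall time comes from h = ½ g t²: t = √(2 × 31.4 / 9.8) = 2.531 s.
Horizontal motion is uniform at 15.8 m/s, so x = 15.8 × 2.531 = 40.0 m.

40.0 m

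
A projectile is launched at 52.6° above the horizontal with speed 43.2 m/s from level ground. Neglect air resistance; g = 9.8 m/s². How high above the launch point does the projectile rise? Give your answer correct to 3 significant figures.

60.1 m

Vertical component of launch velocity: v_y = 43.2 sin 52.6° = 34.32 m/s.
At the highest point the vertical velocity is zero, so v_y² = 2 g h_max.
h_max = (34.32)² / (2 × 9.8) = 1178 / 19.60 = 60.1 m.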